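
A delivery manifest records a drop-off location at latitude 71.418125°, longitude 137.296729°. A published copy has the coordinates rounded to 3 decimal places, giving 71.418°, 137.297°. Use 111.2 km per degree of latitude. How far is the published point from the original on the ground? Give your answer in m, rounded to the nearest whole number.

17 m

The latitude changed by +0.000125° and the longitude by -0.000271°.
N–S: 0.000125° × 111200 m/° = 13.9 m.
East–west at this latitude: -0.000271° × 111200 × cos 71.418° ≈ -0.000271 × 35435.2 = -9.60293 m.
Distance: √(13.9² + 9.60293²) ≈ 16.8946 m.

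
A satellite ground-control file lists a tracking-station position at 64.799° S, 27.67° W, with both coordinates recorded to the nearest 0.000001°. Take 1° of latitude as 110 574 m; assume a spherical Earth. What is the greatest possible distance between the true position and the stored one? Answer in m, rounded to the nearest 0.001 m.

Rounding to 6 decimal places leaves each coordinate within ±5e-07° of the true value.
N–S: 5e-07° × 110574 m/° = 0.055287 m.
Longitude error → 5e-07 × 110574 × cos 64.799° = 5e-07 × 110574 × 0.4258 ≈ 0.0235409 m.
Combining orthogonally: (0.055287² + 0.0235409²)^½ ≈ 0.0600902 m.

0.060 m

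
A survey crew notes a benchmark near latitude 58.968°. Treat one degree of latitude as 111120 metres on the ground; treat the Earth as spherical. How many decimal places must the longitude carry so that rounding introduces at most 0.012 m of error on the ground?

7 decimal places

At 58.968° one degree of longitude covers 111120 × cos 58.968° ≈ 111120 × 0.5155 ≈ 57284.2 m.
N decimal places → at most half a unit in the last place, 0.5 × 10⁻ᴺ° = 57284.2/2 × 10⁻ᴺ m.
Need 0.5 × 57284.2 × 10⁻ᴺ ≤ 0.012 → 10⁻ᴺ ≤ 4.190e-07, so N ≥ 6.38.
N = 6 would give 0.0286 m (too coarse); N = 7 gives 0.00286 m ≤ 0.012 m.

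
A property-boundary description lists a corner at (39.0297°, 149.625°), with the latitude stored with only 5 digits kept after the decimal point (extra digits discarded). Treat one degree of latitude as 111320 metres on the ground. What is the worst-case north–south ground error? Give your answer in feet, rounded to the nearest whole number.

4 feet

Truncating at 5 decimal places can drop up to a full unit in the last place, so the latitude may be off by as much as 1e-05°.
North–south distance: 1e-05° × 111320 m/° = 1.1132 m.
In feet: 1.1132 m ÷ 0.3048 ≈ 3.6522 ft.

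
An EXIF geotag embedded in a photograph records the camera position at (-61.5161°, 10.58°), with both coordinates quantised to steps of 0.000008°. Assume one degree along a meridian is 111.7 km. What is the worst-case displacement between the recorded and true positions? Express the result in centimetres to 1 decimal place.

49.5 centimetres

With a 0.000008° grid the true value lies within half a step, ±0.000008°/2 = ±4e-06°, of the stored one.
Latitude error → 4e-06 × 111700 = 0.4468 m along the meridian.
E–W at 61.5161°: 4e-06° × 111700 × cos 61.5161° = 4e-06 × 111700 × 0.4769 ≈ 0.213084 m.
Combining orthogonally: (0.4468² + 0.213084²)^½ ≈ 0.49501 m.
That is 0.49501 m = 49.501 cm.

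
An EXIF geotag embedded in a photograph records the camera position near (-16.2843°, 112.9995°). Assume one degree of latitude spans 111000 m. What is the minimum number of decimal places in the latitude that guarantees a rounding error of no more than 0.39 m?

6 decimal places

One degree of latitude covers 111000 m.
Rounding to N decimal places gives at most 0.5 × 10⁻ᴺ degrees of error, i.e. 0.5 × 10⁻ᴺ × 111000 m.
Need 0.5 × 111000 × 10⁻ᴺ ≤ 0.39 → 10⁻ᴺ ≤ 7.027e-06, so N ≥ 5.15.
N = 5 would give 0.555 m (too coarse); N = 6 gives 0.0555 m ≤ 0.39 m.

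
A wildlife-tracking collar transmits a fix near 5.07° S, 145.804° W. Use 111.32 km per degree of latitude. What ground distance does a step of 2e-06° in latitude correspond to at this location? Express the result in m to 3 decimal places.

2e-06° × 111320 m/° = 0.22264 m.

0.223 m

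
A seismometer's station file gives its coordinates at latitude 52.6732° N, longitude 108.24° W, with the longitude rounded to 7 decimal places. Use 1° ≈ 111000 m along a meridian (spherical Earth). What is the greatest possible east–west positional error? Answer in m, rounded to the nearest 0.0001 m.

0.0034 m

Rounding to 7 decimal places leaves the longitude within ±5e-08° of the true value.
One degree of longitude at 52.6732° is 111000 × cos 52.6732° ≈ 111000 × 0.6064 = 67306 m.
Maximum E–W displacement: 5e-08 × 67306 = 0.0033653 m.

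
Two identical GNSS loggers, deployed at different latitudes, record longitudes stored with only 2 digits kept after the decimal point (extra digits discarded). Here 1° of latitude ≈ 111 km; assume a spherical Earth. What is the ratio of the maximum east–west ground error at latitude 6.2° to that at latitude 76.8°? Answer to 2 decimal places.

Truncating at 2 decimal places can drop up to a full unit in the last place, so the longitude may be off by as much as 0.01°.
At 6.2°: 0.01° × 111000 × cos 6.2° = 0.01 × 111000 × 0.9942 ≈ 1103.5 m.
Error at 76.8° = 0.01° × 111000 × cos 76.8° ≈ 1110 × 0.2284 = 253.47 m.
The ratio reduces to cos 6.2° / cos 76.8° = 0.9942/0.2284 ≈ 4.3536.

4.35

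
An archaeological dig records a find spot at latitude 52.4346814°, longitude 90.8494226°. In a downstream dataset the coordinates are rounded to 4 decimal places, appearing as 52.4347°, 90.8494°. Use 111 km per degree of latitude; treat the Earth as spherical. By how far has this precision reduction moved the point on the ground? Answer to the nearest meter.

Δlat = 52.4346814 − 52.4347 = -0.0000186°; Δlon = 90.8494226 − 90.8494 = +0.0000226°.
North–south shift: -0.0000186 × 111000 = -2.0646 m.
East–west at this latitude: 0.0000226° × 111000 × cos 52.4347° ≈ 0.0000226 × 67672.8 = 1.52941 m.
Distance: √(2.0646² + 1.52941²) ≈ 2.56937 m.

3 meters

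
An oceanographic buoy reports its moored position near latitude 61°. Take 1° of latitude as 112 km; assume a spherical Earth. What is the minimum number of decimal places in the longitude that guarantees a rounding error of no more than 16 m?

At 61° one degree of longitude covers 112000 × cos 61° ≈ 112000 × 0.4848 ≈ 54298.7 m.
N decimal places → at most half a unit in the last place, 0.5 × 10⁻ᴺ° = 54298.7/2 × 10⁻ᴺ m.
Need 0.5 × 54298.7 × 10⁻ᴺ ≤ 16 → 10⁻ᴺ ≤ 5.893e-04, so N ≥ 3.23.
So 4 decimal places suffice (2.71 m); 3 would allow up to 27.1 m.

4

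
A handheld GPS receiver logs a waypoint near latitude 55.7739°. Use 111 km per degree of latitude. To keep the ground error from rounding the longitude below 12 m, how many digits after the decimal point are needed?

4

At 55.7739° one degree of longitude covers 111000 × cos 55.7739° ≈ 111000 × 0.5625 ≈ 62433.1 m.
Rounding to N decimal places gives at most 0.5 × 10⁻ᴺ degrees of error, i.e. 0.5 × 10⁻ᴺ × 62433.1 m.
Need 0.5 × 62433.1 × 10⁻ᴺ ≤ 12 → 10⁻ᴺ ≤ 3.844e-04, so N ≥ 3.42.
So 4 decimal places suffice (3.12 m); 3 would allow up to 31.2 m.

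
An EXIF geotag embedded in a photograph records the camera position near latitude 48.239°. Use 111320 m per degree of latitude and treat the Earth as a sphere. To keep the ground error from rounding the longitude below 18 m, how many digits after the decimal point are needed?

At 48.239° one degree of longitude covers 111320 × cos 48.239° ≈ 111320 × 0.6660 ≈ 74141.9 m.
With N decimal places the half-ulp bound is 0.5·10⁻ᴺ°, or 0.5·10⁻ᴺ × 74141.9 m on the ground.
Setting 37070.9 × 10⁻ᴺ ≤ 18 gives 10ᴺ ≥ 2059, i.e. N ≥ 3.31.
N = 3 would give 37.1 m (too coarse); N = 4 gives 3.71 m ≤ 18 m.

4 decimal places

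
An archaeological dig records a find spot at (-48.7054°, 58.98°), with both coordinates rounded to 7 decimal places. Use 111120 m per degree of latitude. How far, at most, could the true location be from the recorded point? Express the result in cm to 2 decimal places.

0.67 cm

Rounding to 7 decimal places leaves each coordinate within ±5e-08° of the true value.
North–south component: 5e-08° × 111120 = 0.005556 m.
E–W at 48.7054°: 5e-08° × 111120 × cos 48.7054° = 5e-08 × 111120 × 0.6599 ≈ 0.00366658 m.
The two errors are perpendicular, so the maximum displacement is √(0.005556² + 0.00366658²) ≈ 0.00665679 m.
That is 0.00665679 m = 0.66568 cm.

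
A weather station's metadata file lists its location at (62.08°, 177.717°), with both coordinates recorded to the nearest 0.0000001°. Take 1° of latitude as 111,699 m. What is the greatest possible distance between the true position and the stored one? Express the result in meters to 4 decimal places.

Rounding to 7 decimal places leaves each coordinate within ±5e-08° of the true value.
Latitude error → 5e-08 × 111699 = 0.00558495 m along the meridian.
E–W at 62.08°: 5e-08° × 111699 × cos 62.08° = 5e-08 × 111699 × 0.4682 ≈ 0.00261509 m.
Worst case both components are at the extreme and orthogonal: √(0.00558495² + 0.00261509²) ≈ 0.00616688 m.

0.0062 meters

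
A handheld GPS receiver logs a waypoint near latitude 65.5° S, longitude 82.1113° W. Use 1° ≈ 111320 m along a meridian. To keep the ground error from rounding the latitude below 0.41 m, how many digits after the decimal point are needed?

One degree of latitude covers 111320 m.
N decimal places → at most half a unit in the last place, 0.5 × 10⁻ᴺ° = 111320/2 × 10⁻ᴺ m.
Need 0.5 × 111320 × 10⁻ᴺ ≤ 0.41 → 10⁻ᴺ ≤ 7.366e-06, so N ≥ 5.13.
So 6 decimal places suffice (0.0557 m); 5 would allow up to 0.557 m.

6 decimal places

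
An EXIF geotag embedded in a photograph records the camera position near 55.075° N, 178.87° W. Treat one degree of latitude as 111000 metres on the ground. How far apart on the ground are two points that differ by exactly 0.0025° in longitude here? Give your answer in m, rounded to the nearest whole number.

0.0025° of longitude at 55.075° is 0.0025 × 111000 × cos 55.075° ≈ 0.0025 × 63547.9 = 158.87 m.

159 m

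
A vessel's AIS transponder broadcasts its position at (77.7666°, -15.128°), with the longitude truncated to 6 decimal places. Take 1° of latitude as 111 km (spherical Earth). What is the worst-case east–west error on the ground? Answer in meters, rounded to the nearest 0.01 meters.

Truncating at 6 decimal places can drop up to a full unit in the last place, so the longitude may be off by as much as 1e-06°.
Parallels shrink by cos φ, so at 77.7666° a degree of longitude is 111000 × 0.2119 ≈ 23520.3 m.
East–west error: 1e-06° × 23520.3 m/° ≈ 0.0235203 m.

0.02 meters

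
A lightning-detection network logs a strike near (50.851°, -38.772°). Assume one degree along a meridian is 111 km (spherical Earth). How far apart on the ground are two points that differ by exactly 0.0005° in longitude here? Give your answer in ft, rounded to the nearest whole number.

115 ft

0.0005° of longitude at 50.851° is 0.0005 × 111000 × cos 50.851° ≈ 0.0005 × 70078.7 = 35.0393 m.
Converting: 35.0393 m × 3.2808 ft/m ≈ 114.96 ft.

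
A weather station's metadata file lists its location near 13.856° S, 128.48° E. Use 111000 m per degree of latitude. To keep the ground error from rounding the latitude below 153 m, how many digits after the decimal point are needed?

One degree of latitude covers 111000 m.
N decimal places → at most half a unit in the last place, 0.5 × 10⁻ᴺ° = 111000/2 × 10⁻ᴺ m.
Need 0.5 × 111000 × 10⁻ᴺ ≤ 153 → 10⁻ᴺ ≤ 2.757e-03, so N ≥ 2.56.
So 3 decimal places suffice (55.5 m); 2 would allow up to 555 m.

3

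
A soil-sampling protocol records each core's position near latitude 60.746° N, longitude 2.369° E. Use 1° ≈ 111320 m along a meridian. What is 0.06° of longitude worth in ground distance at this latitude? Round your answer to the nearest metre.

3264 metres

0.06° of longitude at 60.746° is 0.06 × 111320 × cos 60.746° ≈ 0.06 × 54400.1 = 3264.01 m.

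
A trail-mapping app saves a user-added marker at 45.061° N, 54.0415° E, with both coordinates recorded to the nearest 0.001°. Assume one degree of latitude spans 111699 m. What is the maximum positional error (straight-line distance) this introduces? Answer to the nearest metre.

68 metres

Rounding to 3 decimal places leaves each coordinate within ±0.0005° of the true value.
N–S: 0.0005° × 111699 m/° = 55.8495 m.
E–W at 45.061°: 0.0005° × 111699 × cos 45.061° = 0.0005 × 111699 × 0.7064 ≈ 39.4495 m.
The two errors are perpendicular, so the maximum displacement is √(55.8495² + 39.4495²) ≈ 68.3771 m.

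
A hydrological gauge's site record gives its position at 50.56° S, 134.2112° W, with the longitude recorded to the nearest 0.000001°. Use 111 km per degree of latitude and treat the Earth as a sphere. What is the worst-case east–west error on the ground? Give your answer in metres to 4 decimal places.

0.0353 metres

Rounding to 6 decimal places leaves the longitude within ±5e-07° of the true value.
One degree of longitude at 50.56° is 111000 × cos 50.56° ≈ 111000 × 0.6353 = 70515 m.
East–west error: 5e-07° × 70515 m/° ≈ 0.0352575 m.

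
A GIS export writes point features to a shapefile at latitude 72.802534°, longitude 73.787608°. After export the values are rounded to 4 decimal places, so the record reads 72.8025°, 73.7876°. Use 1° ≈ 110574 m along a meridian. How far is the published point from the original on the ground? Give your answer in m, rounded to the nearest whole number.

4 m

Δlat = 72.802534 − 72.8025 = +0.000034°; Δlon = 73.787608 − 73.7876 = +0.000008°.
N–S: 0.000034° × 110574 m/° = 3.75952 m.
E–W at 72.8025°: 0.000008° × 110574 × cos 72.8025° = 0.000008 × 110574 × 0.2957 ≈ 0.261544 m.
Distance: √(3.75952² + 0.261544²) ≈ 3.7686 m.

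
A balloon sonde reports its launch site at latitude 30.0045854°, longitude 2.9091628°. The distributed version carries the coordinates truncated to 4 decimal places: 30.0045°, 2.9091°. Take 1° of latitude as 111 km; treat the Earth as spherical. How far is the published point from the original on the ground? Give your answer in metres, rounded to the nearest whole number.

Δlat = 30.0045854 − 30.0045 = +0.0000854°; Δlon = 2.9091628 − 2.9091 = +0.0000628°.
North–south shift: 0.0000854 × 111000 = 9.4794 m.
E–W at 30.0045°: 0.0000628° × 111000 × cos 30.0045° = 0.0000628 × 111000 × 0.8660 ≈ 6.03662 m.
Distance: √(9.4794² + 6.03662²) ≈ 11.2383 m.

11 metres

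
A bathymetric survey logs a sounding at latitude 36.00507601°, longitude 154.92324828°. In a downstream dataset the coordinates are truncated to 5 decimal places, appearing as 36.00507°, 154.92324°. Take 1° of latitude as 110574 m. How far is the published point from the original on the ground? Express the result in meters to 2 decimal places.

The latitude changed by +0.00000601° and the longitude by +0.00000828°.
N–S: 0.00000601° × 110574 m/° = 0.66455 m.
E–W at 36.0051°: 0.00000828° × 110574 × cos 36.0051° = 0.00000828 × 110574 × 0.8090 ≈ 0.74065 m.
Hypotenuse of the two orthogonal shifts: √(0.66455² + 0.74065²) = 0.995082 m.

1.00 meters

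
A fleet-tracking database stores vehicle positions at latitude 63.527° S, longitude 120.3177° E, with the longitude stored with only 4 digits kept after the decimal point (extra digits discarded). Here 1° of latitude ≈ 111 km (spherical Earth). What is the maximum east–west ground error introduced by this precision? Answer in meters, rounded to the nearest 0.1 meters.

4.9 meters

Truncating at 4 decimal places can drop up to a full unit in the last place, so the longitude may be off by as much as 0.0001°.
One degree of longitude at 63.527° is 111000 × cos 63.527° ≈ 111000 × 0.4458 = 49481.1 m.
East–west error: 0.0001° × 49481.1 m/° ≈ 4.94811 m.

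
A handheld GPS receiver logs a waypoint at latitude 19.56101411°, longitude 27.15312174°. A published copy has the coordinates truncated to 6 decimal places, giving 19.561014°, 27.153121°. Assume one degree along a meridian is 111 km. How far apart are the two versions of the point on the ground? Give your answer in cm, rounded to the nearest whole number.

8 cm

Δlat = 19.56101411 − 19.561014 = +0.00000011°; Δlon = 27.15312174 − 27.153121 = +0.00000074°.
North–south shift: 0.00000011 × 111000 = 0.01221 m.
E–W at 19.561°: 0.00000074° × 111000 × cos 19.561° = 0.00000074 × 111000 × 0.9423 ≈ 0.0773993 m.
Hypotenuse of the two orthogonal shifts: √(0.01221² + 0.0773993²) = 0.0783565 m.
That is 0.0783565 m = 7.8356 cm.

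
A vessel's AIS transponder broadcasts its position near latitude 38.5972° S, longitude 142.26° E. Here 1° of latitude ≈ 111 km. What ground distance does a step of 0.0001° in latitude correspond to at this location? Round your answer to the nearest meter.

Along a meridian 0.0001° is 0.0001 × 111000 = 11.1 m.

11 meters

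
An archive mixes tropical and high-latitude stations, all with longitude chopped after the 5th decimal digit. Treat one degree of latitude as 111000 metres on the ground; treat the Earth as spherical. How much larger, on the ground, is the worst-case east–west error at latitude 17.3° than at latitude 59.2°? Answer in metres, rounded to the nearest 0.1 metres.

Truncating at 5 decimal places can drop up to a full unit in the last place, so the longitude may be off by as much as 1e-05°.
Error at 17.3° = 1e-05° × 111000 × cos 17.3° ≈ 1.11 × 0.9548 = 1.0598 m.
At 59.2°: 1e-05° × 111000 × cos 59.2° = 1e-05 × 111000 × 0.5120 ≈ 0.56837 m.
Difference: 1.0598 − 0.56837 = 0.49142 m.

0.5 metres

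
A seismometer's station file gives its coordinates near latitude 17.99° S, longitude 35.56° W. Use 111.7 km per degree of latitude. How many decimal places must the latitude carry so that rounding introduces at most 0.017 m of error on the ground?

One degree of latitude covers 111700 m.
With N decimal places the half-ulp bound is 0.5·10⁻ᴺ°, or 0.5·10⁻ᴺ × 111700 m on the ground.
Need 0.5 × 111700 × 10⁻ᴺ ≤ 0.017 → 10⁻ᴺ ≤ 3.044e-07, so N ≥ 6.52.
N = 6 would give 0.0558 m (too coarse); N = 7 gives 0.00558 m ≤ 0.017 m.

7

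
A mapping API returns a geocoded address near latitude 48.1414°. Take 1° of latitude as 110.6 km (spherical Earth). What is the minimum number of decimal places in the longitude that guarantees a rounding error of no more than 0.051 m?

6 decimal places

At 48.1414° one degree of longitude covers 110600 × cos 48.1414° ≈ 110600 × 0.6673 ≈ 73802.8 m.
Rounding to N decimal places gives at most 0.5 × 10⁻ᴺ degrees of error, i.e. 0.5 × 10⁻ᴺ × 73802.8 m.
Need 0.5 × 73802.8 × 10⁻ᴺ ≤ 0.051 → 10⁻ᴺ ≤ 1.382e-06, so N ≥ 5.86.
So 6 decimal places suffice (0.0369 m); 5 would allow up to 0.369 m.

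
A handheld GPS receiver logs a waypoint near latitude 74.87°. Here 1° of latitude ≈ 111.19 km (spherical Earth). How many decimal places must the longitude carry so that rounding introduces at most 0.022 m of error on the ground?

At 74.87° one degree of longitude covers 111190 × cos 74.87° ≈ 111190 × 0.2610 ≈ 29021.7 m.
N decimal places → at most half a unit in the last place, 0.5 × 10⁻ᴺ° = 29021.7/2 × 10⁻ᴺ m.
Need 0.5 × 29021.7 × 10⁻ᴺ ≤ 0.022 → 10⁻ᴺ ≤ 1.516e-06, so N ≥ 5.82.
So 6 decimal places suffice (0.0145 m); 5 would allow up to 0.145 m.

6 decimal places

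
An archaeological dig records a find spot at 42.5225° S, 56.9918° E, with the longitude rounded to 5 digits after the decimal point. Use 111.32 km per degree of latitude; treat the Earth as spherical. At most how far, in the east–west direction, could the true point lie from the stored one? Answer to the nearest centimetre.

41 centimetres

Rounding to 5 decimal places leaves the longitude within ±5e-06° of the true value.
Parallels shrink by cos φ, so at 42.5225° a degree of longitude is 111320 × 0.7370 ≈ 82044.2 m.
East–west error: 5e-06° × 82044.2 m/° ≈ 0.410221 m.
That is 0.410221 m = 41.022 cm.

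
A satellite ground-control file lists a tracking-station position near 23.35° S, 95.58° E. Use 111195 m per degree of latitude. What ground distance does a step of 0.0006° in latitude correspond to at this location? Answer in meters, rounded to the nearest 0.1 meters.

0.0006° × 111195 m/° = 66.717 m.

66.7 meters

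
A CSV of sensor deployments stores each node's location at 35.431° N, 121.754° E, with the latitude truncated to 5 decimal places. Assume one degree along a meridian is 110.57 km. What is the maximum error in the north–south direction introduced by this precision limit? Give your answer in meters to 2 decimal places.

1.11 meters

Truncating at 5 decimal places can drop up to a full unit in the last place, so the latitude may be off by as much as 1e-05°.
North–south distance: 1e-05° × 110570 m/° = 1.1057 m.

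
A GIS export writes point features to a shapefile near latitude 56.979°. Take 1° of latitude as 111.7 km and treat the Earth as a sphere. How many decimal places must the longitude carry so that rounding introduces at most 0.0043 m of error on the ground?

7

At 56.979° one degree of longitude covers 111700 × cos 56.979° ≈ 111700 × 0.5449 ≈ 60870.5 m.
Rounding to N decimal places gives at most 0.5 × 10⁻ᴺ degrees of error, i.e. 0.5 × 10⁻ᴺ × 60870.5 m.
Need 0.5 × 60870.5 × 10⁻ᴺ ≤ 0.0043 → 10⁻ᴺ ≤ 1.413e-07, so N ≥ 6.85.
So 7 decimal places suffice (0.00304 m); 6 would allow up to 0.0304 m.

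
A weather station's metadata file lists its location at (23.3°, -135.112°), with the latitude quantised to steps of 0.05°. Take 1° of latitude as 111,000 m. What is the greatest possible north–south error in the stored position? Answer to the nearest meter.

2775 meters

With a 0.05° grid the true value lies within half a step, ±0.05°/2 = ±0.025°, of the stored one.
Along the meridian that is 0.025° × 111000 m/° = 2775 m.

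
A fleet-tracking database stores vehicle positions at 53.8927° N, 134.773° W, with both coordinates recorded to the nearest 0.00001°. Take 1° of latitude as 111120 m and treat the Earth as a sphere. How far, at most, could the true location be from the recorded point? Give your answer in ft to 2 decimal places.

2.12 ft

Rounding to 5 decimal places leaves each coordinate within ±5e-06° of the true value.
North–south component: 5e-06° × 111120 = 0.5556 m.
E–W at 53.8927°: 5e-06° × 111120 × cos 53.8927° = 5e-06 × 111120 × 0.5893 ≈ 0.327415 m.
Worst case both components are at the extreme and orthogonal: √(0.5556² + 0.327415²) ≈ 0.644897 m.
In feet: 0.644897 m ÷ 0.3048 ≈ 2.1158 ft.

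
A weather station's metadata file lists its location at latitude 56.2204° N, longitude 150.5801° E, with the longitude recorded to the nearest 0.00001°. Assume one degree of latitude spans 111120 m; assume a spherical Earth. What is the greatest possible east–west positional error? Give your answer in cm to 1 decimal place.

30.9 cm

Rounding to 5 decimal places leaves the longitude within ±5e-06° of the true value.
At latitude 56.2204° a degree of longitude spans 111120 m × cos 56.2204° = 111120 × 0.5560 ≈ 61782.7 m.
Maximum E–W displacement: 5e-06 × 61782.7 = 0.308913 m.
That is 0.308913 m = 30.891 cm.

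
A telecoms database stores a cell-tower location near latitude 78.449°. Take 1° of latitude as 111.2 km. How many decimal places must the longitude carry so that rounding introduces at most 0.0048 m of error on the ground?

At 78.449° one degree of longitude covers 111200 × cos 78.449° ≈ 111200 × 0.2002 ≈ 22266.7 m.
N decimal places → at most half a unit in the last place, 0.5 × 10⁻ᴺ° = 22266.7/2 × 10⁻ᴺ m.
Setting 11133.3 × 10⁻ᴺ ≤ 0.0048 gives 10ᴺ ≥ 2.319e+06, i.e. N ≥ 6.37.
N = 6 would give 0.0111 m (too coarse); N = 7 gives 0.00111 m ≤ 0.0048 m.

7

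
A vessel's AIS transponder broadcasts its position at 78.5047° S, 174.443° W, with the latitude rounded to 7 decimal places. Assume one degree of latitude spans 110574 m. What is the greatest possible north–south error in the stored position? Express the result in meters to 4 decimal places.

Rounding to 7 decimal places leaves the latitude within ±5e-08° of the true value.
Along the meridian that is 5e-08° × 110574 m/° = 0.0055287 m.

0.0055 meters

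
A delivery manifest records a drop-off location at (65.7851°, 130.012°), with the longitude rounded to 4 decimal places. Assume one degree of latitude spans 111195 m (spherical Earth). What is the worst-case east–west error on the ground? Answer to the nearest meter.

2 meters

Rounding to 4 decimal places leaves the longitude within ±5e-05° of the true value.
Parallels shrink by cos φ, so at 65.7851° a degree of longitude is 111195 × 0.4102 ≈ 45607.8 m.
So at most 5e-05° × 45607.8 ≈ 2.28039 m east–west.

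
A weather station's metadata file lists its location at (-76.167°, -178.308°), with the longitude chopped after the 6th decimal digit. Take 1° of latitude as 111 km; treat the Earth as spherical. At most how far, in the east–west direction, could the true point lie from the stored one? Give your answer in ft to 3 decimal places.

0.087 ft

Truncating at 6 decimal places can drop up to a full unit in the last place, so the longitude may be off by as much as 1e-06°.
Parallels shrink by cos φ, so at 76.167° a degree of longitude is 111000 × 0.2391 ≈ 26539.3 m.
East–west error: 1e-06° × 26539.3 m/° ≈ 0.0265393 m.
Converting: 0.0265393 m × 3.2808 ft/m ≈ 0.087071 ft.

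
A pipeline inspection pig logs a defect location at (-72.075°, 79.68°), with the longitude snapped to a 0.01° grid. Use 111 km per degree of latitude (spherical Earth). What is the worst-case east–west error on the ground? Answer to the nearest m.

171 m

With a 0.01° grid the true value lies within half a step, ±0.01°/2 = ±0.005°, of the stored one.
Parallels shrink by cos φ, so at 72.075° a degree of longitude is 111000 × 0.3078 ≈ 34162.7 m.
East–west error: 0.005° × 34162.7 m/° ≈ 170.813 m.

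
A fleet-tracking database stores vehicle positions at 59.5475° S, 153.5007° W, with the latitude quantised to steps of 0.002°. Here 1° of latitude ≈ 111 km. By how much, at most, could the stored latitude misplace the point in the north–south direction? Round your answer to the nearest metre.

With a 0.002° grid the true value lies within half a step, ±0.002°/2 = ±0.001°, of the stored one.
North–south distance: 0.001° × 111000 m/° = 111 m.

111 metres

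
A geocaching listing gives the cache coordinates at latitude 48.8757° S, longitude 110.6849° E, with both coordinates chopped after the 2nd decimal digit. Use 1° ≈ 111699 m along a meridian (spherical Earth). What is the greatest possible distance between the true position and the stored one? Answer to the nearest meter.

Truncating at 2 decimal places can drop up to a full unit in the last place, so each coordinate may be off by as much as 0.01°.
North–south component: 0.01° × 111699 = 1116.99 m.
Longitude error → 0.01 × 111699 × cos 48.8757° = 0.01 × 111699 × 0.6577 ≈ 734.638 m.
The two errors are perpendicular, so the maximum displacement is √(1116.99² + 734.638²) ≈ 1336.92 m.

1337 meters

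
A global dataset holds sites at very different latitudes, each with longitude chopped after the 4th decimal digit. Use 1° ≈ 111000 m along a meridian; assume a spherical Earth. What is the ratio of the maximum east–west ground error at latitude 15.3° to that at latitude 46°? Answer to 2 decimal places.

Truncating at 4 decimal places can drop up to a full unit in the last place, so the longitude may be off by as much as 0.0001°.
At 15.3°: 0.0001° × 111000 × cos 15.3° = 0.0001 × 111000 × 0.9646 ≈ 10.707 m.
At 46°: 0.0001° × 111000 × cos 46° = 0.0001 × 111000 × 0.6947 ≈ 7.7107 m.
Ratio: 10.707 / 7.7107 = cos 15.3° / cos 46° ≈ 1.3885.

1.39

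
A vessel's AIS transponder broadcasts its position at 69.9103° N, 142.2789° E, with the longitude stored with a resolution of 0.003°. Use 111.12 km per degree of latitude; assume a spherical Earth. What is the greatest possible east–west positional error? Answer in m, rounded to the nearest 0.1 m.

57.3 m

With a 0.003° grid the true value lies within half a step, ±0.003°/2 = ±0.0015°, of the stored one.
At latitude 69.9103° a degree of longitude spans 111120 m × cos 69.9103° = 111120 × 0.3435 ≈ 38168.7 m.
Maximum E–W displacement: 0.0015 × 38168.7 = 57.2531 m.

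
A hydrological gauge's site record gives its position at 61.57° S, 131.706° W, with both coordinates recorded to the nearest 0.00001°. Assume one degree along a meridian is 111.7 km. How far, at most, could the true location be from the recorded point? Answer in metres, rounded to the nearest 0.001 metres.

Rounding to 5 decimal places leaves each coordinate within ±5e-06° of the true value.
N–S: 5e-06° × 111700 m/° = 0.5585 m.
East–west component at 61.57°: 5e-06° × 111700 × cos 61.57° ≈ 5e-06 × 53178.7 ≈ 0.265893 m.
Combining orthogonally: (0.5585² + 0.265893²)^½ ≈ 0.618564 m.

0.619 metres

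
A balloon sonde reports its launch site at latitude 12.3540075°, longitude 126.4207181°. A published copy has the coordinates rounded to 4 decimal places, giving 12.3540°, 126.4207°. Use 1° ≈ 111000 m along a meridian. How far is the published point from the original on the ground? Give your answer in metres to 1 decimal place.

2.1 metres

Δlat = 12.3540075 − 12.3540 = +0.0000075°; Δlon = 126.4207181 − 126.4207 = +0.0000181°.
North–south shift: 0.0000075 × 111000 = 0.8325 m.
East–west at this latitude: 0.0000181° × 111000 × cos 12.354° ≈ 0.0000181 × 108430 = 1.96258 m.
Hypotenuse of the two orthogonal shifts: √(0.8325² + 1.96258²) = 2.13185 m.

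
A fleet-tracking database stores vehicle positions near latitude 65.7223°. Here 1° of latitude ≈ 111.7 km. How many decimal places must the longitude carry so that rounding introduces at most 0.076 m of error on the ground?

At 65.7223° one degree of longitude covers 111700 × cos 65.7223° ≈ 111700 × 0.4112 ≈ 45926.5 m.
N decimal places → at most half a unit in the last place, 0.5 × 10⁻ᴺ° = 45926.5/2 × 10⁻ᴺ m.
Need 0.5 × 45926.5 × 10⁻ᴺ ≤ 0.076 → 10⁻ᴺ ≤ 3.310e-06, so N ≥ 5.48.
So 6 decimal places suffice (0.023 m); 5 would allow up to 0.23 m.

6 decimal places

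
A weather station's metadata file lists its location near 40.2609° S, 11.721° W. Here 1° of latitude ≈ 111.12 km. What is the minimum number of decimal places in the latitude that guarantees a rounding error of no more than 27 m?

One degree of latitude covers 111120 m.
N decimal places → at most half a unit in the last place, 0.5 × 10⁻ᴺ° = 111120/2 × 10⁻ᴺ m.
Setting 55560 × 10⁻ᴺ ≤ 27 gives 10ᴺ ≥ 2058, i.e. N ≥ 3.31.
At 3 places the error can reach 55.6 m, but 4 places keeps it to 5.56 m.

4 decimal places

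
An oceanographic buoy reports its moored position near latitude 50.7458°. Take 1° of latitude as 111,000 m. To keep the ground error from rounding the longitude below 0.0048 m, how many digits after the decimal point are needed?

At 50.7458° one degree of longitude covers 111000 × cos 50.7458° ≈ 111000 × 0.6328 ≈ 70236.6 m.
With N decimal places the half-ulp bound is 0.5·10⁻ᴺ°, or 0.5·10⁻ᴺ × 70236.6 m on the ground.
Setting 35118.3 × 10⁻ᴺ ≤ 0.0048 gives 10ᴺ ≥ 7.316e+06, i.e. N ≥ 6.86.
So 7 decimal places suffice (0.00351 m); 6 would allow up to 0.0351 m.

7 decimal places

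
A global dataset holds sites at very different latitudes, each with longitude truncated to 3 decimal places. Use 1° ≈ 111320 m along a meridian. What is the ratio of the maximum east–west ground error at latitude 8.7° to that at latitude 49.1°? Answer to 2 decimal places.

Truncating at 3 decimal places can drop up to a full unit in the last place, so the longitude may be off by as much as 0.001°.
Error at 8.7° = 0.001° × 111320 × cos 8.7° ≈ 111.32 × 0.9885 = 110.04 m.
At 49.1°: 0.001° × 111320 × cos 49.1° = 0.001 × 111320 × 0.6547 ≈ 72.886 m.
Ratio: 110.04 / 72.886 = cos 8.7° / cos 49.1° ≈ 1.5097.

1.51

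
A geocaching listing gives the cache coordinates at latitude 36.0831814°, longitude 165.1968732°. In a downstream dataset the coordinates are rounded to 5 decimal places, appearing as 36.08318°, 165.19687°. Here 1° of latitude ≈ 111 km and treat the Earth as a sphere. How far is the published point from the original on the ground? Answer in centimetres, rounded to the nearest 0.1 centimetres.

The latitude changed by +0.0000014° and the longitude by +0.0000032°.
N–S: 0.0000014° × 111000 m/° = 0.1554 m.
E–W at 36.0832°: 0.0000032° × 111000 × cos 36.0832° = 0.0000032 × 111000 × 0.8082 ≈ 0.287059 m.
Hypotenuse of the two orthogonal shifts: √(0.1554² + 0.287059²) = 0.326423 m.
That is 0.326423 m = 32.642 cm.

32.6 centimetres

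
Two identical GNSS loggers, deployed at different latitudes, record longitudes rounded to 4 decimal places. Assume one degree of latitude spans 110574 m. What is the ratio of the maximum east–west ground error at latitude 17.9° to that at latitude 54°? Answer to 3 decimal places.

1.619

Rounding to 4 decimal places leaves the longitude within ±5e-05° of the true value.
Error at 17.9° = 5e-05° × 110574 × cos 17.9° ≈ 5.5287 × 0.9516 = 5.2611 m.
Error at 54° = 5e-05° × 110574 × cos 54° ≈ 5.5287 × 0.5878 = 3.2497 m.
Ratio: 5.2611 / 3.2497 = cos 17.9° / cos 54° ≈ 1.6189.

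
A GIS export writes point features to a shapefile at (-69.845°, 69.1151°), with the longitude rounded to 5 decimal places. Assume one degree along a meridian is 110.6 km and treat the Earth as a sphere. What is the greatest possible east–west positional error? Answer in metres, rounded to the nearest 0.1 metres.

0.2 metres

Rounding to 5 decimal places leaves the longitude within ±5e-06° of the true value.
Parallels shrink by cos φ, so at 69.845° a degree of longitude is 110600 × 0.3446 ≈ 38108.4 m.
So at most 5e-06° × 38108.4 ≈ 0.190542 m east–west.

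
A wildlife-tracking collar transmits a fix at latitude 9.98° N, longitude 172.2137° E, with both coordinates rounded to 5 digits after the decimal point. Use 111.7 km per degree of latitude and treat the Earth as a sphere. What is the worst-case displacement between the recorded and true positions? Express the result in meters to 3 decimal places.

0.784 meters

Rounding to 5 decimal places leaves each coordinate within ±5e-06° of the true value.
N–S: 5e-06° × 111700 m/° = 0.5585 m.
East–west component at 9.98°: 5e-06° × 111700 × cos 9.98° ≈ 5e-06 × 110010 ≈ 0.550049 m.
The two errors are perpendicular, so the maximum displacement is √(0.5585² + 0.550049²) ≈ 0.783885 m.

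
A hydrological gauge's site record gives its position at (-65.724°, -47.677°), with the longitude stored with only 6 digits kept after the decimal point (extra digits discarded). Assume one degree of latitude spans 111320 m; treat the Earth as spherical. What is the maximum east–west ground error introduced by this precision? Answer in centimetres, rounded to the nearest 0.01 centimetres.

4.58 centimetres

Truncating at 6 decimal places can drop up to a full unit in the last place, so the longitude may be off by as much as 1e-06°.
Parallels shrink by cos φ, so at 65.724° a degree of longitude is 111320 × 0.4111 ≈ 45767.3 m.
East–west error: 1e-06° × 45767.3 m/° ≈ 0.0457673 m.
That is 0.0457673 m = 4.5767 cm.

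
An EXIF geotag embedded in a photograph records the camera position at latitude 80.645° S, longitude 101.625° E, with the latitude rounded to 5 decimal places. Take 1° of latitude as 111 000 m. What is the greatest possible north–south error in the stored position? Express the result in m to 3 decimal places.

Rounding to 5 decimal places leaves the latitude within ±5e-06° of the true value.
Along the meridian that is 5e-06° × 111000 m/° = 0.555 m.

0.555 m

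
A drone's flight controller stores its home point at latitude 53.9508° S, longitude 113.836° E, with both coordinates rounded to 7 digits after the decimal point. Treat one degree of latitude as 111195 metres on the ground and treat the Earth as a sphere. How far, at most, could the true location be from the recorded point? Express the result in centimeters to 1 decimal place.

0.6 centimeters

Rounding to 7 decimal places leaves each coordinate within ±5e-08° of the true value.
North–south component: 5e-08° × 111195 = 0.00555975 m.
E–W at 53.9508°: 5e-08° × 111195 × cos 53.9508° = 5e-08 × 111195 × 0.5885 ≈ 0.0032718 m.
Worst case both components are at the extreme and orthogonal: √(0.00555975² + 0.0032718²) ≈ 0.00645101 m.
That is 0.00645101 m = 0.6451 cm.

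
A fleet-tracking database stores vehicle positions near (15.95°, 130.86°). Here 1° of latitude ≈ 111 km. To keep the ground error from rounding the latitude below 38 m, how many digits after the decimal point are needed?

4

One degree of latitude covers 111000 m.
Rounding to N decimal places gives at most 0.5 × 10⁻ᴺ degrees of error, i.e. 0.5 × 10⁻ᴺ × 111000 m.
Need 0.5 × 111000 × 10⁻ᴺ ≤ 38 → 10⁻ᴺ ≤ 6.847e-04, so N ≥ 3.16.
So 4 decimal places suffice (5.55 m); 3 would allow up to 55.5 m.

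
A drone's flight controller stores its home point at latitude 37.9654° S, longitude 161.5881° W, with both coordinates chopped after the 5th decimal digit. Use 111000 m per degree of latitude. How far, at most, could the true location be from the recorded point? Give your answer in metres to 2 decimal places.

Truncating at 5 decimal places can drop up to a full unit in the last place, so each coordinate may be off by as much as 1e-05°.
Latitude error → 1e-05 × 111000 = 1.11 m along the meridian.
E–W at 37.9654°: 1e-05° × 111000 × cos 37.9654° = 1e-05 × 111000 × 0.7884 ≈ 0.875104 m.
Worst case both components are at the extreme and orthogonal: √(1.11² + 0.875104²) ≈ 1.41347 m.

1.41 metres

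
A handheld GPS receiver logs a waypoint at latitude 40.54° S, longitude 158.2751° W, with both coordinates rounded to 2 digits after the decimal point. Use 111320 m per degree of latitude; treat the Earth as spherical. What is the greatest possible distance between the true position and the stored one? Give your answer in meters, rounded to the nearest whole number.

699 meters

Rounding to 2 decimal places leaves each coordinate within ±0.005° of the true value.
Latitude error → 0.005 × 111320 = 556.6 m along the meridian.
E–W at 40.54°: 0.005° × 111320 × cos 40.54° = 0.005 × 111320 × 0.7600 ≈ 422.989 m.
Combining orthogonally: (556.6² + 422.989²)^½ ≈ 699.088 m.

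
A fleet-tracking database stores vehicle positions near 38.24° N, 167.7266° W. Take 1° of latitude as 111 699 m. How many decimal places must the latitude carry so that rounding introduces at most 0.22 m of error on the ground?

One degree of latitude covers 111699 m.
Rounding to N decimal places gives at most 0.5 × 10⁻ᴺ degrees of error, i.e. 0.5 × 10⁻ᴺ × 111699 m.
Need 0.5 × 111699 × 10⁻ᴺ ≤ 0.22 → 10⁻ᴺ ≤ 3.939e-06, so N ≥ 5.40.
N = 5 would give 0.558 m (too coarse); N = 6 gives 0.0558 m ≤ 0.22 m.

6 decimal places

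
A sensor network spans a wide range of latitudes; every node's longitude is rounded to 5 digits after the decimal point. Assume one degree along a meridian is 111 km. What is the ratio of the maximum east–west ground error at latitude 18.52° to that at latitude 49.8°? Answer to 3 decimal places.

1.469

Rounding to 5 decimal places leaves the longitude within ±5e-06° of the true value.
Error at 18.52° = 5e-06° × 111000 × cos 18.52° ≈ 0.555 × 0.9482 = 0.52626 m.
Error at 49.8° = 5e-06° × 111000 × cos 49.8° ≈ 0.555 × 0.6455 = 0.35823 m.
The ratio reduces to cos 18.52° / cos 49.8° = 0.9482/0.6455 ≈ 1.4691.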